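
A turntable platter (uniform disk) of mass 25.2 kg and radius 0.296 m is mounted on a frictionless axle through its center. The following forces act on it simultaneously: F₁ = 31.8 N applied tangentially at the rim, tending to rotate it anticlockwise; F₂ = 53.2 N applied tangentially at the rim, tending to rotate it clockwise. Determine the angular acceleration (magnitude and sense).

I = ½MR² = (1/2)(25.2)(0.296)² = 1.104 kg·m².
Taking anticlockwise as positive: τ₁ = +(31.8)(0.296) = +9.413 N·m; τ₂ = −(53.2)(0.296) = −15.75 N·m.
Net torque τ = -6.334 N·m.
α = τ/I = -6.334/1.104 = -5.738 rad/s².

α ≈ 5.74 rad/s², clockwise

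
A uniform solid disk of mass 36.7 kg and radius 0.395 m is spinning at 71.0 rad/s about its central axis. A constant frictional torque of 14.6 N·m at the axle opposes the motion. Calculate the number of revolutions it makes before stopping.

≈ 78.7 revolutions

I = ½MR² = (1/2)(36.7)(0.395)² = 2.863 kg·m².
The net torque has magnitude 14.6 N·m, opposing ω.
|α| = τ/I = 14.60/2.863 = 5.099 rad/s² (deceleration).
ω² = ω₀² − 2|α|θ with ω = 0 ⇒ θ = ω₀²/(2|α|) = 494.3 rad = 78.67 rev.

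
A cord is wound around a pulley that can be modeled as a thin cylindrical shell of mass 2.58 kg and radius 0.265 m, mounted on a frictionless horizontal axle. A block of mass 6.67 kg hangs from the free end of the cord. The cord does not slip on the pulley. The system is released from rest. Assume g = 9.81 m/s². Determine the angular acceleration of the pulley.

I = MR² = (2.58)(0.265)² = 0.1812 kg·m².
Block: mg − T = ma. Pulley: TR = Iα. No-slip: a = αR, so T = (I/R²)a = 2.580·a.
Then mg = (m + 2.580)a, so a = (6.67)(9.81)/(6.67 + 2.580) = 7.074 m/s².
α = a/R = 7.074/0.265 = 26.69 rad/s².

α ≈ 26.7 rad/s²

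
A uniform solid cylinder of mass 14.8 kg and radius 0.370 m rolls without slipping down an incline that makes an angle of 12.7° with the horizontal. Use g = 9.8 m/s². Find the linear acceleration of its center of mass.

Translation along the incline: Mg sinθ − f = Ma.
Rotation about the center: fR = Iα with I = ½MR². No-slip gives a = αR, so f = (I/R²)a = (1/2)M a.
Substituting: Mg sinθ = (1 + 0.5000)Ma, so a = g sinθ/(1 + 0.5000) = (9.8) sin 12.7° / 1.500 = 1.436 m/s².

a ≈ 1.44 m/s²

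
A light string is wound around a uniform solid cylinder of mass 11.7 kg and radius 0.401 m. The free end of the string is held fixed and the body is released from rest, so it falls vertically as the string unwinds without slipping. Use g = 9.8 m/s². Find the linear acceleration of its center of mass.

a ≈ 6.53 m/s²

Translation: Mg − T = Ma. Rotation about the center: TR = Iα with I = ½MR².
With a = αR: T = (I/R²)a = (1/2)M a, so Mg = (1 + 0.5000)Ma.
a = g/(1 + 0.5000) = 9.8/1.500 = 6.533 m/s².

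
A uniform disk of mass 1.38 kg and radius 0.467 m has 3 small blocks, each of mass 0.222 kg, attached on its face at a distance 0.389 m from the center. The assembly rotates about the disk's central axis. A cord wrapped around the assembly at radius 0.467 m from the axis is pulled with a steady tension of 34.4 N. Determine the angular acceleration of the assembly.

I_disk = ½MR² = ½(1.38)(0.467)² = 0.1505 kg·m².
I_blocks = 3·m·r² = 3(0.222)(0.389)² = 0.1008 kg·m².
Total I = 0.2513 kg·m².
τ = F r = (34.4)(0.467) = 16.06 N·m.
α = τ/I = 16.06/0.2513 = 63.94 rad/s².

α ≈ 63.9 rad/s²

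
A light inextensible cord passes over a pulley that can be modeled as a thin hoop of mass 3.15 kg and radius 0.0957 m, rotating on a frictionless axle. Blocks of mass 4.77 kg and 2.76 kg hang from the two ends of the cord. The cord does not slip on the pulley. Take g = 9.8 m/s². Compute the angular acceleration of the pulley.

I = MR² = (3.15)(0.0957)² = 0.02885 kg·m².
Heavier block: m₁g − T₁ = m₁a. Lighter block: T₂ − m₂g = m₂a.
Pulley: (T₁ − T₂)R = Iα = I(a/R), so T₁ − T₂ = (I/R²)a = 1·M_p a = 3.150·a.
Adding the three: (m₁ − m₂)g = (m₁ + m₂ + 3.150)a, so a = (4.77 − 2.76)(9.8)/(4.77 + 2.76 + 3.150) = 1.844 m/s².
α = a/R = 1.844/0.0957 = 19.27 rad/s².

α ≈ 19.3 rad/s²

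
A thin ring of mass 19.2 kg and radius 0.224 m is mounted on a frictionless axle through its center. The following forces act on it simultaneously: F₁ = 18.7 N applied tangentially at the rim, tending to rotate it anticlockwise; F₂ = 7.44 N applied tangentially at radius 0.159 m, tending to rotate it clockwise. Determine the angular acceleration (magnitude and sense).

I = MR² = (19.2)(0.224)² = 0.9634 kg·m².
Taking anticlockwise as positive: τ₁ = +(18.7)(0.224) = +4.189 N·m; τ₂ = −(7.44)(0.159) = −1.183 N·m.
Net torque τ = 3.006 N·m.
α = τ/I = 3.006/0.9634 = 3.120 rad/s².

α ≈ 3.12 rad/s², anticlockwise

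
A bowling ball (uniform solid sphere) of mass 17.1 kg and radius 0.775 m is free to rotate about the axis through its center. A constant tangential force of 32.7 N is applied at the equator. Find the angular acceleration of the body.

α ≈ 6.17 rad/s²

I = (2/5)MR² = (2/5)(17.1)(0.775)² = 4.108 kg·m².
τ = F R = (32.7)(0.775) = 25.34 N·m.
Newton's second law for rotation, τ = Iα, gives α = τ/I = 25.34/4.108 = 6.169 rad/s².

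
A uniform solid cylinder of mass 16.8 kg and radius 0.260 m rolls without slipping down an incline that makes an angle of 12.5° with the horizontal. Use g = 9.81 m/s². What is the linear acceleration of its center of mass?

Translation along the incline: Mg sinθ − f = Ma.
Rotation about the center: fR = Iα with I = ½MR². No-slip gives a = αR, so f = (I/R²)a = (1/2)M a.
Substituting: Mg sinθ = (1 + 0.5000)Ma, so a = g sinθ/(1 + 0.5000) = (9.81) sin 12.5° / 1.500 = 1.416 m/s².

a ≈ 1.42 m/s²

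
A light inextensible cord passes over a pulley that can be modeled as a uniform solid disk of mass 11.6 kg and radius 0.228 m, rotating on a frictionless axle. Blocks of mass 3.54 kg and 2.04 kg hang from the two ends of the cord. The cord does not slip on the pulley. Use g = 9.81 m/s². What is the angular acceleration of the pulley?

I = ½MR² = (1/2)(11.6)(0.228)² = 0.3015 kg·m².
Heavier block: m₁g − T₁ = m₁a. Lighter block: T₂ − m₂g = m₂a.
Pulley: (T₁ − T₂)R = Iα = I(a/R), so T₁ − T₂ = (I/R²)a = (1/2)M_p a = 5.800·a.
Adding the three: (m₁ − m₂)g = (m₁ + m₂ + 5.800)a, so a = (3.54 − 2.04)(9.81)/(3.54 + 2.04 + 5.800) = 1.293 m/s².
α = a/R = 1.293/0.228 = 5.671 rad/s².

α ≈ 5.67 rad/s²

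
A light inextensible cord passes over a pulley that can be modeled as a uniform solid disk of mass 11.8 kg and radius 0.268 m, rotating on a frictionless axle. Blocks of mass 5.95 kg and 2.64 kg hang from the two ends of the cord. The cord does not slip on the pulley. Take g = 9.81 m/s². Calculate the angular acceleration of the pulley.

I = ½MR² = (1/2)(11.8)(0.268)² = 0.4238 kg·m².
Heavier block: m₁g − T₁ = m₁a. Lighter block: T₂ − m₂g = m₂a.
Pulley: (T₁ − T₂)R = Iα = I(a/R), so T₁ − T₂ = (I/R²)a = (1/2)M_p a = 5.900·a.
Adding the three: (m₁ − m₂)g = (m₁ + m₂ + 5.900)a, so a = (5.95 − 2.64)(9.81)/(5.95 + 2.64 + 5.900) = 2.241 m/s².
α = a/R = 2.241/0.268 = 8.362 rad/s².

α ≈ 8.36 rad/s²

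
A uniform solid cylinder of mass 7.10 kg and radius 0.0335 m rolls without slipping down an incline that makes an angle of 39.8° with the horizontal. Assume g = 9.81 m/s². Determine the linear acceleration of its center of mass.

a ≈ 4.19 m/s²

Translation along the incline: Mg sinθ − f = Ma.
Rotation about the center: fR = Iα with I = ½MR². No-slip gives a = αR, so f = (I/R²)a = (1/2)M a.
Substituting: Mg sinθ = (1 + 0.5000)Ma, so a = g sinθ/(1 + 0.5000) = (9.81) sin 39.8° / 1.500 = 4.186 m/s².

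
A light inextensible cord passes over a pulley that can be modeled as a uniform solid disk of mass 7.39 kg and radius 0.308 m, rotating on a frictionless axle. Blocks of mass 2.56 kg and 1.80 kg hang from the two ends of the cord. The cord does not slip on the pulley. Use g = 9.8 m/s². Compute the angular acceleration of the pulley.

I = ½MR² = (1/2)(7.39)(0.308)² = 0.3505 kg·m².
Heavier block: m₁g − T₁ = m₁a. Lighter block: T₂ − m₂g = m₂a.
Pulley: (T₁ − T₂)R = Iα = I(a/R), so T₁ − T₂ = (I/R²)a = (1/2)M_p a = 3.695·a.
Adding the three: (m₁ − m₂)g = (m₁ + m₂ + 3.695)a, so a = (2.56 − 1.80)(9.8)/(2.56 + 1.80 + 3.695) = 0.9246 m/s².
α = a/R = 0.9246/0.308 = 3.002 rad/s².

α ≈ 3.00 rad/s²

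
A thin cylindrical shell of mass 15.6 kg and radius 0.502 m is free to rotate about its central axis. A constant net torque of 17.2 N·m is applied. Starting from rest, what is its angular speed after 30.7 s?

I = MR² = (15.6)(0.502)² = 3.931 kg·m².
α = τ/I = 17.2/3.931 = 4.375 rad/s².
ω = ω₀ + αt = 0 + (4.375)(30.7) = 134.3 rad/s.

ω ≈ 134 rad/s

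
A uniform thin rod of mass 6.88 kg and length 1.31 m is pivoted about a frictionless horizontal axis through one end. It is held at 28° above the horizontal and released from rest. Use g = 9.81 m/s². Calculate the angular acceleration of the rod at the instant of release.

About the pivot, I = (1/3)ML² = (1/3)(6.88)(1.31)² = 3.936 kg·m².
The weight acts at the center, a distance L/2 = 0.6550 m from the pivot; τ = Mg(L/2) cos 28° = 39.03 N·m.
α = τ/I = 39.03/3.936 = 9.918 rad/s².

α ≈ 9.92 rad/s²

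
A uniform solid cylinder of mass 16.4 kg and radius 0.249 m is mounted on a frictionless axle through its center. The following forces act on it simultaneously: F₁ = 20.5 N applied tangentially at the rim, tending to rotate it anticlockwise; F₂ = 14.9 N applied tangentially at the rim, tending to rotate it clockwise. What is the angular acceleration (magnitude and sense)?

I = ½MR² = (1/2)(16.4)(0.249)² = 0.5084 kg·m².
Taking anticlockwise as positive: τ₁ = +(20.5)(0.249) = +5.104 N·m; τ₂ = −(14.9)(0.249) = −3.710 N·m.
Net torque τ = 1.394 N·m.
α = τ/I = 1.394/0.5084 = 2.743 rad/s².

α ≈ 2.74 rad/s², anticlockwise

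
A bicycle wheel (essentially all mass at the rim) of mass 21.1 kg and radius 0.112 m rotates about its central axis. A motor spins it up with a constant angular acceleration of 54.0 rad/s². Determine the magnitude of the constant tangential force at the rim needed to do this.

F ≈ 128 N

I = MR² = (21.1)(0.112)² = 0.2647 kg·m².
The required torque is τ = Iα = (0.2647)(54.00) = 14.29 N·m.
A tangential force at the rim gives τ = FR, so F = τ/R = 14.29/0.112 = 127.6 N.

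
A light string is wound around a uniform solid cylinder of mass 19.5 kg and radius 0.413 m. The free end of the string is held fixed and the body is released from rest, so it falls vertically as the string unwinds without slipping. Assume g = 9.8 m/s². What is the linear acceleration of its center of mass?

a ≈ 6.53 m/s²

Translation: Mg − T = Ma. Rotation about the center: TR = Iα with I = ½MR².
With a = αR: T = (I/R²)a = (1/2)M a, so Mg = (1 + 0.5000)Ma.
a = g/(1 + 0.5000) = 9.8/1.500 = 6.533 m/s².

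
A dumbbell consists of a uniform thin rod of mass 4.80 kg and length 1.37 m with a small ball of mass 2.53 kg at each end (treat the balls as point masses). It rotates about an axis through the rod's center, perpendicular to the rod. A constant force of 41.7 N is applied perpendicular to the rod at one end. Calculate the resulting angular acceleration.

α ≈ 9.14 rad/s²

I_rod = (1/12)ML² = (1/12)(4.80)(1.37)² = 0.7508 kg·m².
I_balls = 2·m·(L/2)² = 2(2.53)(0.6850)² = 2.374 kg·m².
Total I = 3.125 kg·m².
τ = F·(L/2) = (41.7)(0.685) = 28.56 N·m.
α = τ/I = 28.56/3.125 = 9.141 rad/s².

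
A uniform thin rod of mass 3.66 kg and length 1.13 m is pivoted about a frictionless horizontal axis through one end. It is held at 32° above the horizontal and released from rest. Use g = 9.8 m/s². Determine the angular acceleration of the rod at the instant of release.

About the pivot, I = (1/3)ML² = (1/3)(3.66)(1.13)² = 1.558 kg·m².
The weight acts at the center, a distance L/2 = 0.5650 m from the pivot; τ = Mg(L/2) cos 32° = 17.19 N·m.
α = τ/I = 17.19/1.558 = 11.03 rad/s².
(Equivalently α = (3g/(2L)) cos 32° = 11.03 rad/s².)

α ≈ 11.0 rad/s²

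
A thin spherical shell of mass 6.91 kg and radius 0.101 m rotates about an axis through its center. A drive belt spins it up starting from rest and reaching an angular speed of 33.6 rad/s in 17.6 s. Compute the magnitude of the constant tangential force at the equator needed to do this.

I = (2/3)MR² = (2/3)(6.91)(0.101)² = 0.04699 kg·m².
α = Δω/Δt = (33.6 − 0)/17.6 = 1.909 rad/s².
The required torque is τ = Iα = (0.04699)(1.909) = 0.08971 N·m.
A tangential force at the equator gives τ = FR, so F = τ/R = 0.08971/0.101 = 0.8882 N.

F ≈ 0.888 N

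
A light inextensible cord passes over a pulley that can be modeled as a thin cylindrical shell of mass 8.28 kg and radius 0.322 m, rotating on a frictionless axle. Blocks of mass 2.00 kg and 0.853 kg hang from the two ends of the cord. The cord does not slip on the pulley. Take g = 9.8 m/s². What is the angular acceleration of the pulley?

α ≈ 3.14 rad/s²

I = MR² = (8.28)(0.322)² = 0.8585 kg·m².
Heavier block: m₁g − T₁ = m₁a. Lighter block: T₂ − m₂g = m₂a.
Pulley: (T₁ − T₂)R = Iα = I(a/R), so T₁ − T₂ = (I/R²)a = 1·M_p a = 8.280·a.
Adding the three: (m₁ − m₂)g = (m₁ + m₂ + 8.280)a, so a = (2.00 − 0.853)(9.8)/(2.00 + 0.853 + 8.280) = 1.010 m/s².
α = a/R = 1.010/0.322 = 3.136 rad/s².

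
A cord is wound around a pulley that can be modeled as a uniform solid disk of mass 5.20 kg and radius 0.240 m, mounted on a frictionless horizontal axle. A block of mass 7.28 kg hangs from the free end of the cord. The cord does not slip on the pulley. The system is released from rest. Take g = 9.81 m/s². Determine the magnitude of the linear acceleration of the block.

I = ½MR² = (1/2)(5.20)(0.240)² = 0.1498 kg·m².
Block: mg − T = ma. Pulley: TR = Iα. No-slip: a = αR, so T = (I/R²)a = 2.600·a.
Then mg = (m + 2.600)a, so a = (7.28)(9.81)/(7.28 + 2.600) = 7.228 m/s².

a ≈ 7.23 m/s²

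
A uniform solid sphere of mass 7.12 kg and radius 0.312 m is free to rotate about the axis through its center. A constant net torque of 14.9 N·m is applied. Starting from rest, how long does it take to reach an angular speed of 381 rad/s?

t ≈ 7.09 s

I = (2/5)MR² = (2/5)(7.12)(0.312)² = 0.2772 kg·m².
α = τ/I = 14.9/0.2772 = 53.74 rad/s².
ω = αt ⇒ t = ω/α = 381/53.74 = 7.089 s.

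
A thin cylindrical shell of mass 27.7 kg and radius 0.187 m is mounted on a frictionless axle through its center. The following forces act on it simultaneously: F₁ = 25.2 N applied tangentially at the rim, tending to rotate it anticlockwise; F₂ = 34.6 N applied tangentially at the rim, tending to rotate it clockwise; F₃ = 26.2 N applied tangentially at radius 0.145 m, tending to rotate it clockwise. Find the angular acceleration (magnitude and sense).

α ≈ 5.74 rad/s², clockwise

I = MR² = (27.7)(0.187)² = 0.9686 kg·m².
Taking anticlockwise as positive: τ₁ = +(25.2)(0.187) = +4.712 N·m; τ₂ = −(34.6)(0.187) = −6.470 N·m; τ₃ = −(26.2)(0.145) = −3.799 N·m.
Net torque τ = -5.557 N·m.
α = τ/I = -5.557/0.9686 = -5.737 rad/s².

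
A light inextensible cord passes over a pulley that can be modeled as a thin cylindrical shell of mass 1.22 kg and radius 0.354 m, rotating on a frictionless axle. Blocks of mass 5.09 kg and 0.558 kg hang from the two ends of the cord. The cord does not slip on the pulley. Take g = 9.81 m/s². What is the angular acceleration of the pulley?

α ≈ 18.3 rad/s²

I = MR² = (1.22)(0.354)² = 0.1529 kg·m².
Heavier block: m₁g − T₁ = m₁a. Lighter block: T₂ − m₂g = m₂a.
Pulley: (T₁ − T₂)R = Iα = I(a/R), so T₁ − T₂ = (I/R²)a = 1·M_p a = 1.220·a.
Adding the three: (m₁ − m₂)g = (m₁ + m₂ + 1.220)a, so a = (5.09 − 0.558)(9.81)/(5.09 + 0.558 + 1.220) = 6.473 m/s².
α = a/R = 6.473/0.354 = 18.29 rad/s².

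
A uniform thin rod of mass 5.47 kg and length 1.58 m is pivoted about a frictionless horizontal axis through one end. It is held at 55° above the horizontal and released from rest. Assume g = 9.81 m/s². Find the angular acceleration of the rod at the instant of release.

About the pivot, I = (1/3)ML² = (1/3)(5.47)(1.58)² = 4.552 kg·m².
The weight acts at the center, a distance L/2 = 0.7900 m from the pivot; τ = Mg(L/2) cos 55° = 24.32 N·m.
α = τ/I = 24.32/4.552 = 5.342 rad/s².
(Equivalently α = (3g/(2L)) cos 55° = 5.342 rad/s².)

α ≈ 5.34 rad/s²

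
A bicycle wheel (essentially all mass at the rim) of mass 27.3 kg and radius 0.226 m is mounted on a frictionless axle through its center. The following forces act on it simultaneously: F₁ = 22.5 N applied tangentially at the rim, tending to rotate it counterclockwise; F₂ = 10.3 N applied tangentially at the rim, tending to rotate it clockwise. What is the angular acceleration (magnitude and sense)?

α ≈ 1.98 rad/s², counterclockwise

I = MR² = (27.3)(0.226)² = 1.394 kg·m².
Taking counterclockwise as positive: τ₁ = +(22.5)(0.226) = +5.085 N·m; τ₂ = −(10.3)(0.226) = −2.328 N·m.
Net torque τ = 2.757 N·m.
α = τ/I = 2.757/1.394 = 1.977 rad/s².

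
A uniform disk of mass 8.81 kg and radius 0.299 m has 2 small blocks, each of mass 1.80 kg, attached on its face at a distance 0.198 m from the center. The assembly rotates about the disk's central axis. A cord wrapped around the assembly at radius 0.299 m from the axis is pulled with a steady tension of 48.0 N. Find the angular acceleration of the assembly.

α ≈ 26.8 rad/s²

I_disk = ½MR² = ½(8.81)(0.299)² = 0.3938 kg·m².
I_blocks = 2·m·r² = 2(1.80)(0.198)² = 0.1411 kg·m².
Total I = 0.5349 kg·m².
τ = F r = (48.0)(0.299) = 14.35 N·m.
α = τ/I = 14.35/0.5349 = 26.83 rad/s².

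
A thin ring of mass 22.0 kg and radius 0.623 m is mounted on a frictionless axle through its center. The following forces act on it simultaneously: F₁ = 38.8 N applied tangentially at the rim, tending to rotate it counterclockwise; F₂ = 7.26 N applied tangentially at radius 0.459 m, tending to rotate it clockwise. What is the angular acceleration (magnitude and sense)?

α ≈ 2.44 rad/s², counterclockwise

I = MR² = (22.0)(0.623)² = 8.539 kg·m².
Taking counterclockwise as positive: τ₁ = +(38.8)(0.623) = +24.17 N·m; τ₂ = −(7.26)(0.459) = −3.332 N·m.
Net torque τ = 20.84 N·m.
α = τ/I = 20.84/8.539 = 2.441 rad/s².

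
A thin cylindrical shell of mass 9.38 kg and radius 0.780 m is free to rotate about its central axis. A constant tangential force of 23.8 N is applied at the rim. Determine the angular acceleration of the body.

I = MR² = (9.38)(0.780)² = 5.707 kg·m².
τ = F R = (23.8)(0.780) = 18.56 N·m.
Newton's second law for rotation, τ = Iα, gives α = τ/I = 18.56/5.707 = 3.253 rad/s².

α ≈ 3.25 rad/s²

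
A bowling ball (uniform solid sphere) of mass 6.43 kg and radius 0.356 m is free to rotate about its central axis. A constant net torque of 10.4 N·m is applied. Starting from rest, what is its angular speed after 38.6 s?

ω ≈ 1230 rad/s

I = (2/5)MR² = (2/5)(6.43)(0.356)² = 0.3260 kg·m².
α = τ/I = 10.4/0.3260 = 31.91 rad/s².
ω = ω₀ + αt = 0 + (31.91)(38.6) = 1232 rad/s.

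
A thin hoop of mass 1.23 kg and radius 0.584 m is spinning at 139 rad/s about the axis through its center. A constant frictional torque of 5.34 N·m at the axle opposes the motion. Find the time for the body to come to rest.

t ≈ 10.9 s

I = MR² = (1.23)(0.584)² = 0.4195 kg·m².
The net torque has magnitude 5.34 N·m, opposing ω.
|α| = τ/I = 5.340/0.4195 = 12.73 rad/s² (deceleration).
0 = ω₀ − |α|t ⇒ t = ω₀/|α| = 139/12.73 = 10.92 s.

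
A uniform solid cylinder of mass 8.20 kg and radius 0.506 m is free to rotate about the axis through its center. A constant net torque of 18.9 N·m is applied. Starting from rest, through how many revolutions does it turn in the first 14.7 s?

≈ 310 revolutions

I = ½MR² = (1/2)(8.20)(0.506)² = 1.050 kg·m².
α = τ/I = 18.9/1.050 = 18.00 rad/s².
θ = ½αt² = ½(18.00)(14.7)² = 1945 rad.
Revolutions = θ/(2π) = 309.6.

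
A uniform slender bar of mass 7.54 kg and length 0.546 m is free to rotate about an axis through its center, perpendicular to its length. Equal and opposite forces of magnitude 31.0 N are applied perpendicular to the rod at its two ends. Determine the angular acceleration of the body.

I = (1/12)ML² = (1/12)(7.54)(0.546)² = 0.1873 kg·m².
The couple gives τ = F·(L/2) + F·(L/2) = F L = (31.0)(0.546) = 16.93 N·m.
Newton's second law for rotation, τ = Iα, gives α = τ/I = 16.93/0.1873 = 90.36 rad/s².

α ≈ 90.4 rad/s²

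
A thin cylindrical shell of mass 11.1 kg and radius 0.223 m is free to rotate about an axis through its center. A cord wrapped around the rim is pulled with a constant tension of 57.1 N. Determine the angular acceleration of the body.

I = MR² = (11.1)(0.223)² = 0.5520 kg·m².
τ = F R = (57.1)(0.223) = 12.73 N·m.
From τ = Iα: α = 12.73/0.5520 = 23.07 rad/s².

α ≈ 23.1 rad/s²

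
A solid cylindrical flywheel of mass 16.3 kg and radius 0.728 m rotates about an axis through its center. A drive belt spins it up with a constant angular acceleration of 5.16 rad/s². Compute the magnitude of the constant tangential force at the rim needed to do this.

F ≈ 30.6 N

I = ½MR² = (1/2)(16.3)(0.728)² = 4.319 kg·m².
The required torque is τ = Iα = (4.319)(5.160) = 22.29 N·m.
A tangential force at the rim gives τ = FR, so F = τ/R = 22.29/0.728 = 30.62 N.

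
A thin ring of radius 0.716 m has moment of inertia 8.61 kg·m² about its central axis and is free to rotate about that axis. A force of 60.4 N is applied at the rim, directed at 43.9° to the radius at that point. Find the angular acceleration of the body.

Only the tangential component produces torque: τ = F R sinθ = (60.4)(0.716) sin 43.9° = 29.99 N·m.
Newton's second law for rotation, τ = Iα, gives α = τ/I = 29.99/8.610 = 3.483 rad/s².

α ≈ 3.48 rad/s²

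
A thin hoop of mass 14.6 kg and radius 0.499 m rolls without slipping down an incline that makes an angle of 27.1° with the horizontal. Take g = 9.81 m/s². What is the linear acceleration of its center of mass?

a ≈ 2.23 m/s²

Translation along the incline: Mg sinθ − f = Ma.
Rotation about the center: fR = Iα with I = MR². No-slip gives a = αR, so f = (I/R²)a = M a.
Substituting: Mg sinθ = (1 + 1.000)Ma, so a = g sinθ/(1 + 1.000) = (9.81) sin 27.1° / 2.000 = 2.234 m/s².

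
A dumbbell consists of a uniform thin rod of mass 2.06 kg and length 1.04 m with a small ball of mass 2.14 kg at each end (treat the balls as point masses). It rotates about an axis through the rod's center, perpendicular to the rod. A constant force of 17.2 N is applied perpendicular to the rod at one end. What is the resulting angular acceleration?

I_rod = (1/12)ML² = (1/12)(2.06)(1.04)² = 0.1857 kg·m².
I_balls = 2·m·(L/2)² = 2(2.14)(0.5200)² = 1.157 kg·m².
Total I = 1.343 kg·m².
τ = F·(L/2) = (17.2)(0.520) = 8.944 N·m.
α = τ/I = 8.944/1.343 = 6.660 rad/s².

α ≈ 6.66 rad/s²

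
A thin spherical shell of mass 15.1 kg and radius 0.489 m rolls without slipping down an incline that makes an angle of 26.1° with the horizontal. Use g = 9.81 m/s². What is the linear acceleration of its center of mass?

Translation along the incline: Mg sinθ − f = Ma.
Rotation about the center: fR = Iα with I = (2/3)MR². No-slip gives a = αR, so f = (I/R²)a = (2/3)M a.
Substituting: Mg sinθ = (1 + 0.6667)Ma, so a = g sinθ/(1 + 0.6667) = (9.81) sin 26.1° / 1.667 = 2.589 m/s².

a ≈ 2.59 m/s²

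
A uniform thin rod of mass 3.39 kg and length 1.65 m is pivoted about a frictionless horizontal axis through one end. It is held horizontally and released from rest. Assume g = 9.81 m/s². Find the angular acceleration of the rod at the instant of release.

About the pivot, I = (1/3)ML² = (1/3)(3.39)(1.65)² = 3.076 kg·m².
The weight acts at the center, a distance L/2 = 0.8250 m from the pivot; τ = Mg(L/2) = 27.44 N·m.
α = τ/I = 27.44/3.076 = 8.918 rad/s².

α ≈ 8.92 rad/s²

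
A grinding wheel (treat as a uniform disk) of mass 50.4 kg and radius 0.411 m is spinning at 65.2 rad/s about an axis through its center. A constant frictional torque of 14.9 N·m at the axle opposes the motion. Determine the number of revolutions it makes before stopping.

I = ½MR² = (1/2)(50.4)(0.411)² = 4.257 kg·m².
The net torque has magnitude 14.9 N·m, opposing ω.
|α| = τ/I = 14.90/4.257 = 3.500 rad/s² (deceleration).
ω² = ω₀² − 2|α|θ with ω = 0 ⇒ θ = ω₀²/(2|α|) = 607.2 rad = 96.65 rev.

≈ 96.6 revolutions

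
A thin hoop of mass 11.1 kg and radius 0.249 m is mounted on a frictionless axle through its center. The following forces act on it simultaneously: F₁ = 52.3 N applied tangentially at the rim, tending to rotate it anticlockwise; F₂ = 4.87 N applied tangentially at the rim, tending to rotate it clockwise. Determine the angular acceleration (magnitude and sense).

I = MR² = (11.1)(0.249)² = 0.6882 kg·m².
Taking anticlockwise as positive: τ₁ = +(52.3)(0.249) = +13.02 N·m; τ₂ = −(4.87)(0.249) = −1.213 N·m.
Net torque τ = 11.81 N·m.
α = τ/I = 11.81/0.6882 = 17.16 rad/s².

α ≈ 17.2 rad/s², anticlockwise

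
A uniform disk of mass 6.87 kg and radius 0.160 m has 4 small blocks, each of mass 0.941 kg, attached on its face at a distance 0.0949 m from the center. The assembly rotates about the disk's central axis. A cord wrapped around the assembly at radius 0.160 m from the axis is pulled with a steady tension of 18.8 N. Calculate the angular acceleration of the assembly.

I_disk = ½MR² = ½(6.87)(0.160)² = 0.08794 kg·m².
I_blocks = 4·m·r² = 4(0.941)(0.0949)² = 0.03390 kg·m².
Total I = 0.1218 kg·m².
τ = F r = (18.8)(0.160) = 3.008 N·m.
α = τ/I = 3.008/0.1218 = 24.69 rad/s².

α ≈ 24.7 rad/s²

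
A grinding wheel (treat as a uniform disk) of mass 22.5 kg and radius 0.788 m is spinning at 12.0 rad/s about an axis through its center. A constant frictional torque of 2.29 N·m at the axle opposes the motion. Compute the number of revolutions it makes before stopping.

≈ 35.0 revolutions

I = ½MR² = (1/2)(22.5)(0.788)² = 6.986 kg·m².
The net torque has magnitude 2.29 N·m, opposing ω.
|α| = τ/I = 2.290/6.986 = 0.3278 rad/s² (deceleration).
ω² = ω₀² − 2|α|θ with ω = 0 ⇒ θ = ω₀²/(2|α|) = 219.6 rad = 34.96 rev.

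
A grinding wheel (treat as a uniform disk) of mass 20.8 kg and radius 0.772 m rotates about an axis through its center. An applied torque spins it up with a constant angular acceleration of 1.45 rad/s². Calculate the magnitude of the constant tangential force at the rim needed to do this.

F ≈ 11.6 N

I = ½MR² = (1/2)(20.8)(0.772)² = 6.198 kg·m².
The required torque is τ = Iα = (6.198)(1.450) = 8.987 N·m.
A tangential force at the rim gives τ = FR, so F = τ/R = 8.987/0.772 = 11.64 N.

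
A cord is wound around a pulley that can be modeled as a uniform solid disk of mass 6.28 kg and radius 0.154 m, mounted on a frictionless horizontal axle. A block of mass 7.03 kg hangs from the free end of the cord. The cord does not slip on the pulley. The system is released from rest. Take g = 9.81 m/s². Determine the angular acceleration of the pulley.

I = ½MR² = (1/2)(6.28)(0.154)² = 0.07447 kg·m².
Block: mg − T = ma. Pulley: TR = Iα. No-slip: a = αR, so T = (I/R²)a = 3.140·a.
Then mg = (m + 3.140)a, so a = (7.03)(9.81)/(7.03 + 3.140) = 6.781 m/s².
α = a/R = 6.781/0.154 = 44.03 rad/s².

α ≈ 44.0 rad/s²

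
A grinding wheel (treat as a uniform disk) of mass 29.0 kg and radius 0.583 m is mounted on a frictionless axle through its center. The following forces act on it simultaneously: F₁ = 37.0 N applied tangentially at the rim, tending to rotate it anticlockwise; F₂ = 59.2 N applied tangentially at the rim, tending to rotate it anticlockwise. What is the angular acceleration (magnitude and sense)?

α ≈ 11.4 rad/s², anticlockwise

I = ½MR² = (1/2)(29.0)(0.583)² = 4.928 kg·m².
Taking anticlockwise as positive: τ₁ = +(37.0)(0.583) = +21.57 N·m; τ₂ = +(59.2)(0.583) = +34.51 N·m.
Net torque τ = 56.08 N·m.
α = τ/I = 56.08/4.928 = 11.38 rad/s².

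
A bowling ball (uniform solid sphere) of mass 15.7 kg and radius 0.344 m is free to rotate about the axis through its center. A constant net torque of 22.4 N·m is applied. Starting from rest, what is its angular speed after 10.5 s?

I = (2/5)MR² = (2/5)(15.7)(0.344)² = 0.7432 kg·m².
α = τ/I = 22.4/0.7432 = 30.14 rad/s².
ω = ω₀ + αt = 0 + (30.14)(10.5) = 316.5 rad/s.

ω ≈ 316 rad/s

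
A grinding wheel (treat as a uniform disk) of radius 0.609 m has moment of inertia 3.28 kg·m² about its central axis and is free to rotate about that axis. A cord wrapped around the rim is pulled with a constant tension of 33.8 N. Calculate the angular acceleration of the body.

τ = F R = (33.8)(0.609) = 20.58 N·m.
Newton's second law for rotation, τ = Iα, gives α = τ/I = 20.58/3.280 = 6.276 rad/s².

α ≈ 6.28 rad/s²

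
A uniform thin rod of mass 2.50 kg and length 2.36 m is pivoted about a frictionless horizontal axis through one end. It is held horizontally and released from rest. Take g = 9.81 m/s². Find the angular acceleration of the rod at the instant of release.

About the pivot, I = (1/3)ML² = (1/3)(2.50)(2.36)² = 4.641 kg·m².
The weight acts at the center, a distance L/2 = 1.180 m from the pivot; τ = Mg(L/2) = 28.94 N·m.
α = τ/I = 28.94/4.641 = 6.235 rad/s².
(Equivalently α = (3g/(2L)) = 6.235 rad/s².)

α ≈ 6.24 rad/s²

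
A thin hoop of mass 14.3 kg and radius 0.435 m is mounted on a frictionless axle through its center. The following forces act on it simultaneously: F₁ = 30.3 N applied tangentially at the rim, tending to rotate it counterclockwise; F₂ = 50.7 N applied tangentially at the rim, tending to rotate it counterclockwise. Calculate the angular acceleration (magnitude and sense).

I = MR² = (14.3)(0.435)² = 2.706 kg·m².
Taking counterclockwise as positive: τ₁ = +(30.3)(0.435) = +13.18 N·m; τ₂ = +(50.7)(0.435) = +22.05 N·m.
Net torque τ = 35.23 N·m.
α = τ/I = 35.23/2.706 = 13.02 rad/s².

α ≈ 13.0 rad/s², counterclockwise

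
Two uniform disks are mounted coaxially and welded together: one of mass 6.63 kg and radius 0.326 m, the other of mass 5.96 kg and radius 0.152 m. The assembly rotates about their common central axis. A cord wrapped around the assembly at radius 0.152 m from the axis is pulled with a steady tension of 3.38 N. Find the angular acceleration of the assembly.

I = ½M₁R₁² + ½M₂R₂² = ½(6.63)(0.326)² + ½(5.96)(0.152)² = 0.4212 kg·m².
τ = F r = (3.38)(0.152) = 0.5138 N·m.
α = τ/I = 0.5138/0.4212 = 1.220 rad/s².

α ≈ 1.22 rad/s²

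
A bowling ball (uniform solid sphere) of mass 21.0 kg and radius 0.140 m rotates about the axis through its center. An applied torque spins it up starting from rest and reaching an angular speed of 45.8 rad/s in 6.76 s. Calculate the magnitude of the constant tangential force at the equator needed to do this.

I = (2/5)MR² = (2/5)(21.0)(0.140)² = 0.1646 kg·m².
α = Δω/Δt = (45.8 − 0)/6.76 = 6.775 rad/s².
The required torque is τ = Iα = (0.1646)(6.775) = 1.115 N·m.
A tangential force at the equator gives τ = FR, so F = τ/R = 1.115/0.140 = 7.968 N.

F ≈ 7.97 N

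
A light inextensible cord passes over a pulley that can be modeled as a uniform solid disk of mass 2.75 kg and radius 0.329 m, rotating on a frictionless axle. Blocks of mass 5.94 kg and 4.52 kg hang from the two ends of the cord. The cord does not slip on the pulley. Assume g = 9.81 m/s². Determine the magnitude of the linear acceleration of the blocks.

I = ½MR² = (1/2)(2.75)(0.329)² = 0.1488 kg·m².
Heavier block: m₁g − T₁ = m₁a. Lighter block: T₂ − m₂g = m₂a.
Pulley: (T₁ − T₂)R = Iα = I(a/R), so T₁ − T₂ = (I/R²)a = (1/2)M_p a = 1.375·a.
Adding the three: (m₁ − m₂)g = (m₁ + m₂ + 1.375)a, so a = (5.94 − 4.52)(9.81)/(5.94 + 4.52 + 1.375) = 1.177 m/s².

a ≈ 1.18 m/s²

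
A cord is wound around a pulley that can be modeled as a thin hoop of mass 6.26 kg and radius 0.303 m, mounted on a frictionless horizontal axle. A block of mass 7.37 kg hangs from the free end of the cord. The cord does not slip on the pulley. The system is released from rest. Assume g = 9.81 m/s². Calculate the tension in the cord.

I = MR² = (6.26)(0.303)² = 0.5747 kg·m².
Block: mg − T = ma. Pulley: TR = Iα. No-slip: a = αR, so T = (I/R²)a = 6.260·a.
Then mg = (m + 6.260)a, so a = (7.37)(9.81)/(7.37 + 6.260) = 5.304 m/s².
T = 6.260·a = 33.21 N.

T ≈ 33.2 N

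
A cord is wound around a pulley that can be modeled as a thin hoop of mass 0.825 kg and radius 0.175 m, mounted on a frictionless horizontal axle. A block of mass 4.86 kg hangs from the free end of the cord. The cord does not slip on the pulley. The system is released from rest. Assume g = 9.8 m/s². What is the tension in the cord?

I = MR² = (0.825)(0.175)² = 0.02527 kg·m².
Block: mg − T = ma. Pulley: TR = Iα. No-slip: a = αR, so T = (I/R²)a = 0.8250·a.
Then mg = (m + 0.8250)a, so a = (4.86)(9.8)/(4.86 + 0.8250) = 8.378 m/s².
T = 0.8250·a = 6.912 N.

T ≈ 6.91 N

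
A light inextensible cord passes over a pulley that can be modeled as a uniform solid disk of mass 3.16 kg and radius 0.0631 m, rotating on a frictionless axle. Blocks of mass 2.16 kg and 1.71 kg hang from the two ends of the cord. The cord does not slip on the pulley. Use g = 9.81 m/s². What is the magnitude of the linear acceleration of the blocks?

a ≈ 0.810 m/s²

I = ½MR² = (1/2)(3.16)(0.0631)² = 0.006291 kg·m².
Heavier block: m₁g − T₁ = m₁a. Lighter block: T₂ − m₂g = m₂a.
Pulley: (T₁ − T₂)R = Iα = I(a/R), so T₁ − T₂ = (I/R²)a = (1/2)M_p a = 1.580·a.
Adding the three: (m₁ − m₂)g = (m₁ + m₂ + 1.580)a, so a = (2.16 − 1.71)(9.81)/(2.16 + 1.71 + 1.580) = 0.8100 m/s².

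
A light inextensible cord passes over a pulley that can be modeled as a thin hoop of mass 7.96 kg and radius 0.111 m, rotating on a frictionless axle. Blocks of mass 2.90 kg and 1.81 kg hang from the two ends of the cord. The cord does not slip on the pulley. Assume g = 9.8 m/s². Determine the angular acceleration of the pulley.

I = MR² = (7.96)(0.111)² = 0.09808 kg·m².
Heavier block: m₁g − T₁ = m₁a. Lighter block: T₂ − m₂g = m₂a.
Pulley: (T₁ − T₂)R = Iα = I(a/R), so T₁ − T₂ = (I/R²)a = 1·M_p a = 7.960·a.
Adding the three: (m₁ − m₂)g = (m₁ + m₂ + 7.960)a, so a = (2.90 − 1.81)(9.8)/(2.90 + 1.81 + 7.960) = 0.8431 m/s².
α = a/R = 0.8431/0.111 = 7.595 rad/s².

α ≈ 7.60 rad/s²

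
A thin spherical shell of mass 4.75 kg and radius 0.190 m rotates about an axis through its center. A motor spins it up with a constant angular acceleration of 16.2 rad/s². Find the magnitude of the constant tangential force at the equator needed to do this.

F ≈ 9.75 N

I = (2/3)MR² = (2/3)(4.75)(0.190)² = 0.1143 kg·m².
The required torque is τ = Iα = (0.1143)(16.20) = 1.852 N·m.
A tangential force at the equator gives τ = FR, so F = τ/R = 1.852/0.190 = 9.747 N.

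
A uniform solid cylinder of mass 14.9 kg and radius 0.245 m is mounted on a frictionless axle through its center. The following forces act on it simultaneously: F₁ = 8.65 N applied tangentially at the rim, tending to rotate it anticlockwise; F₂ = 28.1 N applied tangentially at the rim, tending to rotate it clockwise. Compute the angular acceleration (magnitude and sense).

I = ½MR² = (1/2)(14.9)(0.245)² = 0.4472 kg·m².
Taking anticlockwise as positive: τ₁ = +(8.65)(0.245) = +2.119 N·m; τ₂ = −(28.1)(0.245) = −6.885 N·m.
Net torque τ = -4.765 N·m.
α = τ/I = -4.765/0.4472 = -10.66 rad/s².

α ≈ 10.7 rad/s², clockwise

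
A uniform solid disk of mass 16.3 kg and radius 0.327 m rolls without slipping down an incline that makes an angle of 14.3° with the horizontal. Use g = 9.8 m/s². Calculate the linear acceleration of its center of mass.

Translation along the incline: Mg sinθ − f = Ma.
Rotation about the center: fR = Iα with I = ½MR². No-slip gives a = αR, so f = (I/R²)a = (1/2)M a.
Substituting: Mg sinθ = (1 + 0.5000)Ma, so a = g sinθ/(1 + 0.5000) = (9.8) sin 14.3° / 1.500 = 1.614 m/s².

a ≈ 1.61 m/s²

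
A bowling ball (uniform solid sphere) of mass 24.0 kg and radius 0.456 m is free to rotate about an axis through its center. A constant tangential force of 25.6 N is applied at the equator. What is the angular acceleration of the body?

I = (2/5)MR² = (2/5)(24.0)(0.456)² = 1.996 kg·m².
τ = F R = (25.6)(0.456) = 11.67 N·m.
Newton's second law for rotation, τ = Iα, gives α = τ/I = 11.67/1.996 = 5.848 rad/s².

α ≈ 5.85 rad/s²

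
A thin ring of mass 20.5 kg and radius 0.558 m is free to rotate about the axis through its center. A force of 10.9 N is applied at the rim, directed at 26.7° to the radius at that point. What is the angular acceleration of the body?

I = MR² = (20.5)(0.558)² = 6.383 kg·m².
Only the tangential component produces torque: τ = F R sinθ = (10.9)(0.558) sin 26.7° = 2.733 N·m.
Newton's second law for rotation, τ = Iα, gives α = τ/I = 2.733/6.383 = 0.4281 rad/s².

α ≈ 0.428 rad/s²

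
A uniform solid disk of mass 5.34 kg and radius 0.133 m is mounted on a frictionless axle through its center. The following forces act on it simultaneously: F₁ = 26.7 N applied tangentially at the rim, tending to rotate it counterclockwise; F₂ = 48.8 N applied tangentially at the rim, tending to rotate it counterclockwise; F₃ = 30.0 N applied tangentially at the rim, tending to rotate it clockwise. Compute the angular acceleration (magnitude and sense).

α ≈ 128 rad/s², counterclockwise

I = ½MR² = (1/2)(5.34)(0.133)² = 0.04723 kg·m².
Taking counterclockwise as positive: τ₁ = +(26.7)(0.133) = +3.551 N·m; τ₂ = +(48.8)(0.133) = +6.490 N·m; τ₃ = −(30.0)(0.133) = −3.990 N·m.
Net torque τ = 6.051 N·m.
α = τ/I = 6.051/0.04723 = 128.1 rad/s².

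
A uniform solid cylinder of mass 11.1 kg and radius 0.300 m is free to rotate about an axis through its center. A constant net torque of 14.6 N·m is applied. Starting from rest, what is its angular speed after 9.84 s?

I = ½MR² = (1/2)(11.1)(0.300)² = 0.4995 kg·m².
α = τ/I = 14.6/0.4995 = 29.23 rad/s².
ω = ω₀ + αt = 0 + (29.23)(9.84) = 287.6 rad/s.

ω ≈ 288 rad/s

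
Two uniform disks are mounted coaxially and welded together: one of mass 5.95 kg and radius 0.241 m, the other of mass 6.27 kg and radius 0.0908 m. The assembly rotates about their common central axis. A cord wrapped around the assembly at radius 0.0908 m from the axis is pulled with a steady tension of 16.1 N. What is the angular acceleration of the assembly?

α ≈ 7.36 rad/s²

I = ½M₁R₁² + ½M₂R₂² = ½(5.95)(0.241)² + ½(6.27)(0.0908)² = 0.1986 kg·m².
τ = F r = (16.1)(0.0908) = 1.462 N·m.
α = τ/I = 1.462/0.1986 = 7.360 rad/s².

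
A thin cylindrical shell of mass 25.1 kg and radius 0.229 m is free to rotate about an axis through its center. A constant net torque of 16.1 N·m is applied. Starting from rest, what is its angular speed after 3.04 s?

I = MR² = (25.1)(0.229)² = 1.316 kg·m².
α = τ/I = 16.1/1.316 = 12.23 rad/s².
ω = ω₀ + αt = 0 + (12.23)(3.04) = 37.18 rad/s.

ω ≈ 37.2 rad/s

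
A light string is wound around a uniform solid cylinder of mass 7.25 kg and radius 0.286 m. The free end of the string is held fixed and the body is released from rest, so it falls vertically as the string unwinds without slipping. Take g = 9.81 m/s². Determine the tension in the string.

T ≈ 23.7 N

Translation: Mg − T = Ma. Rotation about the center: TR = Iα with I = ½MR².
With a = αR: T = (I/R²)a = (1/2)M a, so Mg = (1 + 0.5000)Ma.
a = g/(1 + 0.5000) = 9.81/1.500 = 6.540 m/s².
T = 0.5000·M·a = (0.5000)(7.25)(6.540) = 23.71 N.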